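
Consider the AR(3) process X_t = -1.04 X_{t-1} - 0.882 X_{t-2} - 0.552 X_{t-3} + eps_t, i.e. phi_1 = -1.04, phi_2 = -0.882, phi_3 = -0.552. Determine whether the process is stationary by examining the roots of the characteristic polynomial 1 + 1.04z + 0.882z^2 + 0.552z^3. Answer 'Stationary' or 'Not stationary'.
\text{Stationary}

The AR(p) characteristic polynomial is P(z) = 1 + 1.04z + 0.882z^2 + 0.552z^3.
Stationarity requires all roots to lie outside the unit circle, i.e. |z| > 1 for every root.
Degree 3: look for a simple real root z0 first, then factor out (1 - z/z0) and solve the remaining quadratic.
Testing z0 = -1.25: P(-1.25) = 1 + (1.04)(-1.25) + (0.882)(-1.25)^2 + (0.552)(-1.25)^3
  = 1 + (-1.3) + (1.378125) + (-1.078125) = 0.  So z_0 = -1.25 is a root, |z_0| = 1.25.
Divide out the factor (1 + 0.8 z) = (1 - z/z0) (since 1/z0 = -0.8):
  P(z) = (1 + 0.8 z)(1 + (0.24) z + (0.69) z^2)
  [check: z-coef 0.24 - (-0.8) = 1.04; z^2-coef 0.69 - (-0.8)(0.24) = 0.882; z^3-coef -(-0.8)(0.69) = 0.552.]
Remaining roots from the quadratic factor 1 + (0.24) z + (0.69) z^2:
  Set 1 + (0.24) z + (0.69) z^2 = 0, i.e. a z^2 + b z + c = 0 with a = 0.69, b = 0.24, c = 1.
  Discriminant D = b^2 - 4ac = (0.24)^2 - 4*(0.69)*1 = 0.0576 - (2.76) = -2.7024.
  D < 0, so the roots are the complex-conjugate pair z = (-b +/- i sqrt(-D)) / (2a) = -0.1739 +/- 1.1912i.
  For a conjugate pair |z|^2 = z * conj(z) = (product of roots) = c/a = 1/(0.69) = 1.449275, so |z| = sqrt(1.449275) = 1.2039 for both roots.
Moduli of all roots: 1.2500, 1.2039, 1.2039.
All moduli strictly greater than 1? Yes.
Verdict: Stationary.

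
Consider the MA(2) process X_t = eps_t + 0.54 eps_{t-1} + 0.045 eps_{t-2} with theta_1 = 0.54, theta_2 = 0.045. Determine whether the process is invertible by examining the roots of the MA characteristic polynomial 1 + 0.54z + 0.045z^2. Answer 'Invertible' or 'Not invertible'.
\text{Invertible}

The MA(q) characteristic polynomial is P(z) = 1 + 0.54z + 0.045z^2.
Invertibility requires all roots to lie outside the unit circle, i.e. |z| > 1 for every root.
Set 1 + (0.54) z + (0.045) z^2 = 0, i.e. a z^2 + b z + c = 0 with a = 0.045, b = 0.54, c = 1.
Discriminant D = b^2 - 4ac = (0.54)^2 - 4*(0.045)*1 = 0.2916 - (0.18) = 0.1116.
D >= 0, so the roots are real: z = (-b +/- sqrt(D)) / (2a) = (-0.54 +/- 0.334066) / (0.09).
  z_1 = (-0.54 + 0.334066) / (0.09) = -2.2882,   |z_1| = 2.2882.
  z_2 = (-0.54 - 0.334066) / (0.09) = -9.7118,   |z_2| = 9.7118.
Moduli of all roots: 2.2882, 9.7118.
All moduli strictly greater than 1? Yes.
Verdict: Invertible.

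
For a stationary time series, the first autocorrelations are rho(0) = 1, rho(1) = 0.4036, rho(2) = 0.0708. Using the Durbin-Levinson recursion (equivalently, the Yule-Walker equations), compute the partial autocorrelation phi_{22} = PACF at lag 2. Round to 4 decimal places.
\phi_{22} = -0.1100

The PACF at lag k is phi_{kk}, the last component of the solution
to the Yule-Walker system G_k phi = r_k where
  (G_k)_{ij} = rho(|i - j|), (r_k)_i = rho(i), i,j = 1..k.
Equivalently, Durbin-Levinson gives phi_{kk} iteratively:
  phi_{11} = rho(1)
  phi_{kk} = [rho(k) - sum_{j=1..k-1} phi_{k-1,j} rho(k-j)]
            / [1 - sum_{j=1..k-1} phi_{k-1,j} rho(j)],
  phi_{k,j} = phi_{k-1,j} - phi_{kk} phi_{k-1,k-j},  j = 1..k-1.
Step k = 1:
  phi_11 = rho(1) = 0.4036.
Step k = 2:
  phi_22 = [rho(2) - phi_11 rho(1)] / [1 - phi_11 rho(1)] = [0.0708 - (0.4036)(0.4036)] / [1 - (0.4036)(0.4036)]
         = -0.09209296 / 0.83710704 = -0.11.
Therefore phi_{22} = -0.1100.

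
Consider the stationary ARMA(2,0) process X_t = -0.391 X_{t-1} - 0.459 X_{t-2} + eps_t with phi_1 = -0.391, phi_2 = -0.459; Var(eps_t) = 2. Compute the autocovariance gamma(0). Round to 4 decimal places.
\gamma(0) = 2.7299

Multiply the model equation by X_{t-k} and take expectations. With theta_0 = psi_0 = 1 and psi_j the MA(infinity) weights, this gives
  gamma(k) - sum_i phi_i gamma(k-i) = c_k,
  c_k = sigma^2 * sum_{j=k..q} theta_j psi_{j-k}   (c_k = 0 for k > q),
using gamma(-m) = gamma(m).
Pure AR (q = 0): c_0 = sigma^2 = 2, c_k = 0 for k >= 1.
Equations for k = 0, 1, 2 (AR order 2, c_2 = 0):
  (E0) gamma(0) = phi_1 gamma(1) + phi_2 gamma(2) + c_0
  (E1) gamma(1) = phi_1 gamma(0) + phi_2 gamma(1) + c_1
  (E2) gamma(2) = phi_1 gamma(1) + phi_2 gamma(0)
From (E1): gamma(1) = A gamma(0) + B with
  A = phi_1 / (1 - phi_2) = -0.391 / 1.459 = -0.267992,   B = c_1 / (1 - phi_2) = 0 / 1.459 = 0.
Insert (E2) into (E0): gamma(0) (1 - phi_2^2) = phi_1 (1 + phi_2) gamma(1) + c_0.
  phi_1 (1 + phi_2) = (-0.391)(0.541) = -0.211531,   1 - phi_2^2 = 0.789319.
Replace gamma(1) by A gamma(0) + B and collect gamma(0):
  gamma(0) [0.789319 - (-0.211531)(-0.267992)] = c_0 = 2
  gamma(0) * 0.73263 = 2
  gamma(0) = 2 / 0.73263 = 2.729889.
Therefore gamma(0) = 2.7299 (to 4 decimal places).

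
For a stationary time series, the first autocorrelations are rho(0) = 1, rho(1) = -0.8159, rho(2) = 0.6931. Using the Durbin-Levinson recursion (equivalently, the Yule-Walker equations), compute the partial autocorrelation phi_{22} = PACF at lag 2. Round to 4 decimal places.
\phi_{22} = 0.0820

The PACF at lag k is phi_{kk}, the last component of the solution
to the Yule-Walker system G_k phi = r_k where
  (G_k)_{ij} = rho(|i - j|), (r_k)_i = rho(i), i,j = 1..k.
Equivalently, Durbin-Levinson gives phi_{kk} iteratively:
  phi_{11} = rho(1)
  phi_{kk} = [rho(k) - sum_{j=1..k-1} phi_{k-1,j} rho(k-j)]
            / [1 - sum_{j=1..k-1} phi_{k-1,j} rho(j)],
  phi_{k,j} = phi_{k-1,j} - phi_{kk} phi_{k-1,k-j},  j = 1..k-1.
Step k = 1:
  phi_11 = rho(1) = -0.8159.
Step k = 2:
  phi_22 = [rho(2) - phi_11 rho(1)] / [1 - phi_11 rho(1)] = [0.6931 - (-0.8159)(-0.8159)] / [1 - (-0.8159)(-0.8159)]
         = 0.02740719 / 0.33430719 = 0.082.
Therefore phi_{22} = 0.0820.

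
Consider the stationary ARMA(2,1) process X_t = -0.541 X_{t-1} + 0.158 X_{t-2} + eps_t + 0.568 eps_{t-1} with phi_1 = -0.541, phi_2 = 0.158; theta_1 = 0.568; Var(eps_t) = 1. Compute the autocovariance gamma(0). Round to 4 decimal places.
\gamma(0) = 1.0353

Multiply the model equation by X_{t-k} and take expectations. With theta_0 = psi_0 = 1 and psi_j the MA(infinity) weights, this gives
  gamma(k) - sum_i phi_i gamma(k-i) = c_k,
  c_k = sigma^2 * sum_{j=k..q} theta_j psi_{j-k}   (c_k = 0 for k > q),
using gamma(-m) = gamma(m).
psi-weights needed (psi_j = theta_j + sum_i phi_i psi_{j-i}):
  psi_1 = theta_1 + phi_1 = 0.568 + (-0.541) = 0.027
Right-hand sides:
  c_0 = sigma^2 (1 + theta_1 psi_1) = 1 * (1 + (0.568)(0.027)) = 1 * 1.015336 = 1.015336
  c_1 = sigma^2 theta_1 = 1 * (0.568) = 0.568
  c_2 = 0
Equations for k = 0, 1, 2 (AR order 2, c_2 = 0):
  (E0) gamma(0) = phi_1 gamma(1) + phi_2 gamma(2) + c_0
  (E1) gamma(1) = phi_1 gamma(0) + phi_2 gamma(1) + c_1
  (E2) gamma(2) = phi_1 gamma(1) + phi_2 gamma(0)
From (E1): gamma(1) = A gamma(0) + B with
  A = phi_1 / (1 - phi_2) = -0.541 / 0.842 = -0.642518,   B = c_1 / (1 - phi_2) = 0.568 / 0.842 = 0.674584.
Insert (E2) into (E0): gamma(0) (1 - phi_2^2) = phi_1 (1 + phi_2) gamma(1) + c_0.
  phi_1 (1 + phi_2) = (-0.541)(1.158) = -0.626478,   1 - phi_2^2 = 0.975036.
Replace gamma(1) by A gamma(0) + B and collect gamma(0):
  gamma(0) [0.975036 - (-0.626478)(-0.642518)] = (-0.626478)(0.674584) + 1.015336
  gamma(0) * 0.572513 = 0.592724
  gamma(0) = 0.592724 / 0.572513 = 1.035302.
Therefore gamma(0) = 1.0353 (to 4 decimal places).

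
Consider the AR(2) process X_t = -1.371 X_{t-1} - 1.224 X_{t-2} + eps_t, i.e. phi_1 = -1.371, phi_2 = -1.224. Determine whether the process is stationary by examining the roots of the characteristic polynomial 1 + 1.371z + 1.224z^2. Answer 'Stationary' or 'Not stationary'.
\text{Not stationary}

The AR(p) characteristic polynomial is P(z) = 1 + 1.371z + 1.224z^2.
Stationarity requires all roots to lie outside the unit circle, i.e. |z| > 1 for every root.
Set 1 + (1.371) z + (1.224) z^2 = 0, i.e. a z^2 + b z + c = 0 with a = 1.224, b = 1.371, c = 1.
Discriminant D = b^2 - 4ac = (1.371)^2 - 4*(1.224)*1 = 1.879641 - (4.896) = -3.016359.
D < 0, so the roots are the complex-conjugate pair z = (-b +/- i sqrt(-D)) / (2a) = -0.56 +/- 0.7095i.
For a conjugate pair |z|^2 = z * conj(z) = (product of roots) = c/a = 1/(1.224) = 0.816993, so |z| = sqrt(0.816993) = 0.9039 for both roots.
Moduli of all roots: 0.9039, 0.9039.
All moduli strictly greater than 1? No.
Verdict: Not stationary.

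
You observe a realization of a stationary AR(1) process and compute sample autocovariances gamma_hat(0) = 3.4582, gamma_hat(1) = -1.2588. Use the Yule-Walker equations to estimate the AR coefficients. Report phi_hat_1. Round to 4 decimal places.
\hat\phi_{1} = -0.3640

The Yule-Walker equations for an AR(p) process read, in matrix form,
  Gamma_p phi = r_p,   with   (Gamma_p)_{ij} = gamma(|i - j|),
                       (r_p)_i = gamma(i),   i,j = 1..p.
Substitute the sample gammas (Toeplitz matrix and right-hand side of size 1):
  Gamma_p = [[3.4582]]
  r_p     = [-1.2588]
With p = 1 this is the single equation gamma(0) phi_1 = gamma(1):
  phi_hat_1 = gamma(1) / gamma(0) = -1.2588 / 3.4582 = -0.3640.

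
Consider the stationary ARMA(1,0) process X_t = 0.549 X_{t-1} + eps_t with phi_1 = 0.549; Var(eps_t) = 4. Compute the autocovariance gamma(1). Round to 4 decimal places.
\gamma(1) = 3.1434

Multiply the model equation by X_{t-k} and take expectations. With theta_0 = psi_0 = 1 and psi_j the MA(infinity) weights, this gives
  gamma(k) - sum_i phi_i gamma(k-i) = c_k,
  c_k = sigma^2 * sum_{j=k..q} theta_j psi_{j-k}   (c_k = 0 for k > q),
using gamma(-m) = gamma(m).
Pure AR (q = 0): c_0 = sigma^2 = 4, c_k = 0 for k >= 1.
Equations for k = 0 and k = 1 (AR order 1):
  gamma(0) = phi_1 gamma(1) + c_0
  gamma(1) = phi_1 gamma(0) + c_1
Substituting the second into the first: gamma(0) (1 - phi_1^2) = c_0 + phi_1 c_1, so
  gamma(0) = c_0 / (1 - phi_1^2) = 4 / (1 - (0.549)^2) = 4 / 0.698599 = 5.725745.
  gamma(1) = phi_1 gamma(0) = (0.549)(5.725745) = 3.143434.
Therefore gamma(1) = 3.1434 (to 4 decimal places).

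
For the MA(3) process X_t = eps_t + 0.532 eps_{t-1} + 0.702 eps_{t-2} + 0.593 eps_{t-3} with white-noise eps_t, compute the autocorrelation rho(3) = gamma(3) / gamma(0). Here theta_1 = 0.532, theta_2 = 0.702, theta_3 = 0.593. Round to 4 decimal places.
\rho(3) = 0.2787

For an MA(q) process with theta_0 = 1, the autocovariance is
  gamma(k) = sigma^2 * sum_{i=0..q-k} theta_i * theta_{i+k},
and rho(k) = gamma(k) / gamma(0). Sigma^2 cancels.
  numerator   = (1)*(0.593) = 0.593.
  denominator = (1)^2 + (0.532)^2 + (0.702)^2 + (0.593)^2 = 2.127477.
  rho(3) = 0.593 / 2.127477 = 0.2787.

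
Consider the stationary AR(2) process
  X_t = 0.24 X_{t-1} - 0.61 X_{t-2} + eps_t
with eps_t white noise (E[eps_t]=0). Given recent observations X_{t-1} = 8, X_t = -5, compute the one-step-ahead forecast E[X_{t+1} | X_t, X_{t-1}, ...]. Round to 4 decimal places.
E[X_{t+1} \mid \mathcal F_t] = -6.0800

For an AR(p) model X_t = c + sum_i phi_i X_{t-i} + eps_t, the
one-step-ahead conditional mean is
  E[X_{t+1} | X_t, ...] = c + sum_i phi_i X_{t+1-i}.
Substitute known values:
  E[X_{t+1} | ...] = (0.24) * (-5) + (-0.61) * (8)
                   = -6.0800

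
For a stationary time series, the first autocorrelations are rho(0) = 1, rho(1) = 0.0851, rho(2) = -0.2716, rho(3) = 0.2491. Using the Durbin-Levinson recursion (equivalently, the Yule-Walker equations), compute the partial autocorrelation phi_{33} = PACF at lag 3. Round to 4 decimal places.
\phi_{33} = 0.3309

The PACF at lag k is phi_{kk}, the last component of the solution
to the Yule-Walker system G_k phi = r_k where
  (G_k)_{ij} = rho(|i - j|), (r_k)_i = rho(i), i,j = 1..k.
Equivalently, Durbin-Levinson gives phi_{kk} iteratively:
  phi_{11} = rho(1)
  phi_{kk} = [rho(k) - sum_{j=1..k-1} phi_{k-1,j} rho(k-j)]
            / [1 - sum_{j=1..k-1} phi_{k-1,j} rho(j)],
  phi_{k,j} = phi_{k-1,j} - phi_{kk} phi_{k-1,k-j},  j = 1..k-1.
Step k = 1:
  phi_11 = rho(1) = 0.0851.
Step k = 2:
  phi_22 = [rho(2) - phi_11 rho(1)] / [1 - phi_11 rho(1)] = [-0.2716 - (0.0851)(0.0851)] / [1 - (0.0851)(0.0851)]
         = -0.27884201 / 0.99275799 = -0.280876.
  Update: phi_21 = phi_11 - phi_22 phi_11 = 0.0851 - (-0.280876)(0.0851) = 0.109003.
Step k = 3:
  phi_33 = [rho(3) - phi_21 rho(2) - phi_22 rho(1)] / [1 - phi_21 rho(1) - phi_22 rho(2)]
    numerator   = 0.2491 - (0.109003)(-0.2716) - (-0.280876)(0.0851) = 0.30260765
    denominator = 1 - (0.109003)(0.0851) - (-0.280876)(-0.2716) = 0.91443793
  phi_33 = 0.30260765 / 0.91443793 = 0.3309.
Therefore phi_{33} = 0.3309.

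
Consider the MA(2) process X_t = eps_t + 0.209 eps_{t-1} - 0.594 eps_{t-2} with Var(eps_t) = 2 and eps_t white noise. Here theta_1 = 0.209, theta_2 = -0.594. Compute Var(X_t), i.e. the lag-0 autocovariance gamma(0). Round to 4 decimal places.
\gamma(0) = 2.7930

For an MA(q) process X_t = eps_t + sum_i theta_i eps_{t-i} with
Var(eps_t) = sigma^2, the variance is
  gamma(0) = sigma^2 * (1 + sum_i theta_i^2).
  sum_i theta_i^2 = (0.209)^2 + (-0.594)^2 = 0.043681 + 0.352836 = 0.396517.
  gamma(0) = 2 * (1 + 0.396517) = 2 * 1.396517 = 2.793034, which rounds to 2.7930.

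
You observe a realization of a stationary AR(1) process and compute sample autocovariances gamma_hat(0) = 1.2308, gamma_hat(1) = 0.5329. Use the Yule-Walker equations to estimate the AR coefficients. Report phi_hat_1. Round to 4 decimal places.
\hat\phi_{1} = 0.4330

The Yule-Walker equations for an AR(p) process read, in matrix form,
  Gamma_p phi = r_p,   with   (Gamma_p)_{ij} = gamma(|i - j|),
                       (r_p)_i = gamma(i),   i,j = 1..p.
Substitute the sample gammas (Toeplitz matrix and right-hand side of size 1):
  Gamma_p = [[1.2308]]
  r_p     = [0.5329]
With p = 1 this is the single equation gamma(0) phi_1 = gamma(1):
  phi_hat_1 = gamma(1) / gamma(0) = 0.5329 / 1.2308 = 0.4330.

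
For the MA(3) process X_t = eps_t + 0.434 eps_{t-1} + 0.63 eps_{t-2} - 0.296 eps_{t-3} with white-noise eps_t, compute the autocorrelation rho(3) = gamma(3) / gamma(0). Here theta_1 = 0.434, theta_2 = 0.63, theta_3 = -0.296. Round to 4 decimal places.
\rho(3) = -0.1769

For an MA(q) process with theta_0 = 1, the autocovariance is
  gamma(k) = sigma^2 * sum_{i=0..q-k} theta_i * theta_{i+k},
and rho(k) = gamma(k) / gamma(0). Sigma^2 cancels.
  numerator   = (1)*(-0.296) = -0.296.
  denominator = (1)^2 + (0.434)^2 + (0.63)^2 + (-0.296)^2 = 1.672872.
  rho(3) = -0.296 / 1.672872 = -0.1769.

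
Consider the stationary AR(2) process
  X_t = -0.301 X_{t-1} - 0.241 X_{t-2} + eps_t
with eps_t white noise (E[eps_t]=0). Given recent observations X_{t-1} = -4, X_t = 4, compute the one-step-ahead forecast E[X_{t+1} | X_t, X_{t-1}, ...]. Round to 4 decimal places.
E[X_{t+1} \mid \mathcal F_t] = -0.2400

For an AR(p) model X_t = c + sum_i phi_i X_{t-i} + eps_t, the
one-step-ahead conditional mean is
  E[X_{t+1} | X_t, ...] = c + sum_i phi_i X_{t+1-i}.
Substitute known values:
  E[X_{t+1} | ...] = (-0.301) * (4) + (-0.241) * (-4)
                   = -0.2400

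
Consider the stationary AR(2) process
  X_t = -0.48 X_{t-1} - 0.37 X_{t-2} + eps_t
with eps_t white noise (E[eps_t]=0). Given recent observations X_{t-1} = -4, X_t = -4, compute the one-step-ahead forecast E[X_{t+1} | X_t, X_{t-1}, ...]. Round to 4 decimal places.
E[X_{t+1} \mid \mathcal F_t] = 3.4000

For an AR(p) model X_t = c + sum_i phi_i X_{t-i} + eps_t, the
one-step-ahead conditional mean is
  E[X_{t+1} | X_t, ...] = c + sum_i phi_i X_{t+1-i}.
Substitute known values:
  E[X_{t+1} | ...] = (-0.48) * (-4) + (-0.37) * (-4)
                   = 3.4000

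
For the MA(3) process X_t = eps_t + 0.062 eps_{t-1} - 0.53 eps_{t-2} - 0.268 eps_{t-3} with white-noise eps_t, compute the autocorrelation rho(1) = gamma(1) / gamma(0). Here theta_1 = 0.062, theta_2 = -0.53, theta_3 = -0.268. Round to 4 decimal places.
\rho(1) = 0.1262

For an MA(q) process with theta_0 = 1, the autocovariance is
  gamma(k) = sigma^2 * sum_{i=0..q-k} theta_i * theta_{i+k},
and rho(k) = gamma(k) / gamma(0). Sigma^2 cancels.
  numerator   = (1)*(0.062) + (0.062)*(-0.53) + (-0.53)*(-0.268) = 0.17118.
  denominator = (1)^2 + (0.062)^2 + (-0.53)^2 + (-0.268)^2 = 1.356568.
  rho(1) = 0.17118 / 1.356568 = 0.1262.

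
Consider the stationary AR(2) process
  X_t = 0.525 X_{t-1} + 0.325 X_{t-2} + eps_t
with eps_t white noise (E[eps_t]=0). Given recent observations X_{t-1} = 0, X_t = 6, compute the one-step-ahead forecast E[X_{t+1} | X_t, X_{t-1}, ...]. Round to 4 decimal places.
E[X_{t+1} \mid \mathcal F_t] = 3.1500

For an AR(p) model X_t = c + sum_i phi_i X_{t-i} + eps_t, the
one-step-ahead conditional mean is
  E[X_{t+1} | X_t, ...] = c + sum_i phi_i X_{t+1-i}.
Substitute known values:
  E[X_{t+1} | ...] = (0.525) * (6) + (0.325) * (0)
                   = 3.1500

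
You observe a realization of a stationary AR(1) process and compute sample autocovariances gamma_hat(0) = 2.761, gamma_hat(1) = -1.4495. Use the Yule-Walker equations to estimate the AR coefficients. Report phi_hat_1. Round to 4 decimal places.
\hat\phi_{1} = -0.5250

The Yule-Walker equations for an AR(p) process read, in matrix form,
  Gamma_p phi = r_p,   with   (Gamma_p)_{ij} = gamma(|i - j|),
                       (r_p)_i = gamma(i),   i,j = 1..p.
Substitute the sample gammas (Toeplitz matrix and right-hand side of size 1):
  Gamma_p = [[2.761]]
  r_p     = [-1.4495]
With p = 1 this is the single equation gamma(0) phi_1 = gamma(1):
  phi_hat_1 = gamma(1) / gamma(0) = -1.4495 / 2.761 = -0.5250.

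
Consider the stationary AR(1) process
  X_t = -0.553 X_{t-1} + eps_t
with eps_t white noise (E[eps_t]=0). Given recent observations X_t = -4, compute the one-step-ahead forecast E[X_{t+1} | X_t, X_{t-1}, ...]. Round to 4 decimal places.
E[X_{t+1} \mid \mathcal F_t] = 2.2120

For an AR(p) model X_t = c + sum_i phi_i X_{t-i} + eps_t, the
one-step-ahead conditional mean is
  E[X_{t+1} | X_t, ...] = c + sum_i phi_i X_{t+1-i}.
Substitute known values:
  E[X_{t+1} | ...] = (-0.553) * (-4)
                   = 2.2120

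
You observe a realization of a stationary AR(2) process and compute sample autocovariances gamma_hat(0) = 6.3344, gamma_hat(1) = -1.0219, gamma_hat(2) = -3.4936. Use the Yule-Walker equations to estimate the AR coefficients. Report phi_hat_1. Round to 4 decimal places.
\hat\phi_{1} = -0.2570

The Yule-Walker equations for an AR(p) process read, in matrix form,
  Gamma_p phi = r_p,   with   (Gamma_p)_{ij} = gamma(|i - j|),
                       (r_p)_i = gamma(i),   i,j = 1..p.
Substitute the sample gammas (Toeplitz matrix and right-hand side of size 2):
  Gamma_p = [[6.3344, -1.0219], [-1.0219, 6.3344]]
  r_p     = [-1.0219, -3.4936]
Written out:
  6.3344 phi_1 - 1.0219 phi_2 = -1.0219
  -1.0219 phi_1 + 6.3344 phi_2 = -3.4936
Solve by Cramer's rule:
  det = gamma(0)^2 - gamma(1)^2 = (6.3344)^2 - (-1.0219)^2 = 40.12462336 - 1.04427961 = 39.08034375
  phi_hat_1 = [gamma(1) gamma(0) - gamma(1) gamma(2)] / det = [(-1.0219)(6.3344) - (-1.0219)(-3.4936)] / 39.08034375 = -10.0432332 / 39.08034375 = -0.257
  phi_hat_2 = [gamma(0) gamma(2) - gamma(1)^2] / det = [(6.3344)(-3.4936) - (-1.0219)^2] / 39.08034375 = -23.17413945 / 39.08034375 = -0.593
So phi_hat = [-0.2570, -0.5930].
Therefore phi_hat_1 = -0.2570.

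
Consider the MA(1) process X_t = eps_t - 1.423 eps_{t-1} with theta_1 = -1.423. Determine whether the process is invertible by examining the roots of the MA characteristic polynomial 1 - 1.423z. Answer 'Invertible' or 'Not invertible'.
\text{Not invertible}

The MA(q) characteristic polynomial is P(z) = 1 - 1.423z.
Invertibility requires all roots to lie outside the unit circle, i.e. |z| > 1 for every root.
This is linear in z: 1 + (-1.423) z = 0  =>  z = -1/(-1.423) = 0.702741,  |z| = 0.702741.
Moduli of all roots: 0.7027.
All moduli strictly greater than 1? No.
Verdict: Not invertible.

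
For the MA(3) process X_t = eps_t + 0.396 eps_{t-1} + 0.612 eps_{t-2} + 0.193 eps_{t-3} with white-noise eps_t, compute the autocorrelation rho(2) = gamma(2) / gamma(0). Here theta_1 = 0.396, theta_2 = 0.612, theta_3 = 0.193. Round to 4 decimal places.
\rho(2) = 0.4389

For an MA(q) process with theta_0 = 1, the autocovariance is
  gamma(k) = sigma^2 * sum_{i=0..q-k} theta_i * theta_{i+k},
and rho(k) = gamma(k) / gamma(0). Sigma^2 cancels.
  numerator   = (1)*(0.612) + (0.396)*(0.193) = 0.688428.
  denominator = (1)^2 + (0.396)^2 + (0.612)^2 + (0.193)^2 = 1.568609.
  rho(2) = 0.688428 / 1.568609 = 0.4389.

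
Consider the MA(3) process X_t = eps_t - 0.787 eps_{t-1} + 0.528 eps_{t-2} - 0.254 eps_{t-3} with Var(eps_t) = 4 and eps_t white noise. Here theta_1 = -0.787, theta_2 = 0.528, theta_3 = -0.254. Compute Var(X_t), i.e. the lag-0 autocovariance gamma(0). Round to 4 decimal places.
\gamma(0) = 7.8507

For an MA(q) process X_t = eps_t + sum_i theta_i eps_{t-i} with
Var(eps_t) = sigma^2, the variance is
  gamma(0) = sigma^2 * (1 + sum_i theta_i^2).
  sum_i theta_i^2 = (-0.787)^2 + (0.528)^2 + (-0.254)^2 = 0.619369 + 0.278784 + 0.064516 = 0.962669.
  gamma(0) = 4 * (1 + 0.962669) = 4 * 1.962669 = 7.850676, which rounds to 7.8507.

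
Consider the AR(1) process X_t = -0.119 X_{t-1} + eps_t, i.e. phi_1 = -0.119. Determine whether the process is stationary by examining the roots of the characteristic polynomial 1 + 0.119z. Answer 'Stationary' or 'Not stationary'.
\text{Stationary}

The AR(p) characteristic polynomial is P(z) = 1 + 0.119z.
Stationarity requires all roots to lie outside the unit circle, i.e. |z| > 1 for every root.
This is linear in z: 1 + (0.119) z = 0  =>  z = -1/(0.119) = -8.403361,  |z| = 8.403361.
Moduli of all roots: 8.4034.
All moduli strictly greater than 1? Yes.
Verdict: Stationary.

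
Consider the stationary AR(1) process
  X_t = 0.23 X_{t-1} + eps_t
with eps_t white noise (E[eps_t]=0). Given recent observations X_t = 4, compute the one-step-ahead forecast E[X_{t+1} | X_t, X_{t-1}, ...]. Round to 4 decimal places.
E[X_{t+1} \mid \mathcal F_t] = 0.9200

For an AR(p) model X_t = c + sum_i phi_i X_{t-i} + eps_t, the
one-step-ahead conditional mean is
  E[X_{t+1} | X_t, ...] = c + sum_i phi_i X_{t+1-i}.
Substitute known values:
  E[X_{t+1} | ...] = (0.23) * (4)
                   = 0.9200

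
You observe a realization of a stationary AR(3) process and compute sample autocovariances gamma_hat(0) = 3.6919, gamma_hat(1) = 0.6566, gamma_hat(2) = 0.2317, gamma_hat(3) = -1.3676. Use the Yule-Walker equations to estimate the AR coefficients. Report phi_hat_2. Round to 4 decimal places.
\hat\phi_{2} = 0.1010

The Yule-Walker equations for an AR(p) process read, in matrix form,
  Gamma_p phi = r_p,   with   (Gamma_p)_{ij} = gamma(|i - j|),
                       (r_p)_i = gamma(i),   i,j = 1..p.
Substitute the sample gammas (Toeplitz matrix and right-hand side of size 3):
  Gamma_p = [[3.6919, 0.6566, 0.2317], [0.6566, 3.6919, 0.6566], [0.2317, 0.6566, 3.6919]]
  r_p     = [0.6566, 0.2317, -1.3676]
Written out (R1..R3):
  (R1) 3.6919 phi_1 + 0.6566 phi_2 + 0.2317 phi_3 = 0.6566
  (R2) 0.6566 phi_1 + 3.6919 phi_2 + 0.6566 phi_3 = 0.2317
  (R3) 0.2317 phi_1 + 0.6566 phi_2 + 3.6919 phi_3 = -1.3676
Gaussian elimination:
  R2 <- R2 - (0.6566/3.6919) R1 = R2 - (0.177849) R1:  3.575124 phi_2 + 0.615392 phi_3 = 0.114924
  R3 <- R3 - (0.2317/3.6919) R1 = R3 - (0.062759) R1:  0.615392 phi_2 + 3.677359 phi_3 = -1.408808
  R3 <- R3 - (0.615392/3.575124) R2 = R3 - (0.172132) R2:  3.57143 phi_3 = -1.42859
Back-substitution:
  phi_hat_3 = -1.42859 / 3.57143 = -0.400005
  phi_hat_2 = (0.114924 - (0.615392)(-0.400005)) / 3.575124 = 0.100999
  phi_hat_1 = (0.6566 - (0.6566)(0.100999) - (0.2317)(-0.400005)) / 3.6919 = 0.18499
So phi_hat = [0.1850, 0.1010, -0.4000].
Therefore phi_hat_2 = 0.1010.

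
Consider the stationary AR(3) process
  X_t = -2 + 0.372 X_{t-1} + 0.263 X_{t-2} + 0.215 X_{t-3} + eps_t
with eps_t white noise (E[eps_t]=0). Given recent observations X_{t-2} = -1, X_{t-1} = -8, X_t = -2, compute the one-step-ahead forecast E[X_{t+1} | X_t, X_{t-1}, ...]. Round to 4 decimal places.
E[X_{t+1} \mid \mathcal F_t] = -5.0630

For an AR(p) model X_t = c + sum_i phi_i X_{t-i} + eps_t, the
one-step-ahead conditional mean is
  E[X_{t+1} | X_t, ...] = c + sum_i phi_i X_{t+1-i}.
Substitute known values:
  E[X_{t+1} | ...] = -2 + (0.372) * (-2) + (0.263) * (-8) + (0.215) * (-1)
                   = -5.0630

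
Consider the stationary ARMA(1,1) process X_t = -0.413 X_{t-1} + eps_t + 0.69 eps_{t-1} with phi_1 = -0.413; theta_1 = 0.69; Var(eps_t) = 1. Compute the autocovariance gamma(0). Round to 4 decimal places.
\gamma(0) = 1.0925

Multiply the model equation by X_{t-k} and take expectations. With theta_0 = psi_0 = 1 and psi_j the MA(infinity) weights, this gives
  gamma(k) - sum_i phi_i gamma(k-i) = c_k,
  c_k = sigma^2 * sum_{j=k..q} theta_j psi_{j-k}   (c_k = 0 for k > q),
using gamma(-m) = gamma(m).
psi-weights needed (psi_j = theta_j + sum_i phi_i psi_{j-i}):
  psi_1 = theta_1 + phi_1 = 0.69 + (-0.413) = 0.277
Right-hand sides:
  c_0 = sigma^2 (1 + theta_1 psi_1) = 1 * (1 + (0.69)(0.277)) = 1 * 1.19113 = 1.19113
  c_1 = sigma^2 theta_1 = 1 * (0.69) = 0.69
  c_2 = 0
Equations for k = 0 and k = 1 (AR order 1):
  gamma(0) = phi_1 gamma(1) + c_0
  gamma(1) = phi_1 gamma(0) + c_1
Substituting the second into the first: gamma(0) (1 - phi_1^2) = c_0 + phi_1 c_1, so
  gamma(0) = (c_0 + phi_1 c_1) / (1 - phi_1^2) = (1.19113 + (-0.413)(0.69)) / (1 - (-0.413)^2) = 0.90616 / 0.829431 = 1.092508.
Therefore gamma(0) = 1.0925 (to 4 decimal places).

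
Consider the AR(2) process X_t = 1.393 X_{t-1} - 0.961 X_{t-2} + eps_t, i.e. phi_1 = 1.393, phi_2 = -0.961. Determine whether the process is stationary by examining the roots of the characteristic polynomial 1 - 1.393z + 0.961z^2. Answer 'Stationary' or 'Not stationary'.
\text{Stationary}

The AR(p) characteristic polynomial is P(z) = 1 - 1.393z + 0.961z^2.
Stationarity requires all roots to lie outside the unit circle, i.e. |z| > 1 for every root.
Set 1 + (-1.393) z + (0.961) z^2 = 0, i.e. a z^2 + b z + c = 0 with a = 0.961, b = -1.393, c = 1.
Discriminant D = b^2 - 4ac = (-1.393)^2 - 4*(0.961)*1 = 1.940449 - (3.844) = -1.903551.
D < 0, so the roots are the complex-conjugate pair z = (-b +/- i sqrt(-D)) / (2a) = 0.7248 +/- 0.7178i.
For a conjugate pair |z|^2 = z * conj(z) = (product of roots) = c/a = 1/(0.961) = 1.040583, so |z| = sqrt(1.040583) = 1.0201 for both roots.
Moduli of all roots: 1.0201, 1.0201.
All moduli strictly greater than 1? Yes.
Verdict: Stationary.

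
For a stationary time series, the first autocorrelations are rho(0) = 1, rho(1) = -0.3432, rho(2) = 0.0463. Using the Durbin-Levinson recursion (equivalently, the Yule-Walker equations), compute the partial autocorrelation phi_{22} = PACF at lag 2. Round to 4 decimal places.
\phi_{22} = -0.0810

The PACF at lag k is phi_{kk}, the last component of the solution
to the Yule-Walker system G_k phi = r_k where
  (G_k)_{ij} = rho(|i - j|), (r_k)_i = rho(i), i,j = 1..k.
Equivalently, Durbin-Levinson gives phi_{kk} iteratively:
  phi_{11} = rho(1)
  phi_{kk} = [rho(k) - sum_{j=1..k-1} phi_{k-1,j} rho(k-j)]
            / [1 - sum_{j=1..k-1} phi_{k-1,j} rho(j)],
  phi_{k,j} = phi_{k-1,j} - phi_{kk} phi_{k-1,k-j},  j = 1..k-1.
Step k = 1:
  phi_11 = rho(1) = -0.3432.
Step k = 2:
  phi_22 = [rho(2) - phi_11 rho(1)] / [1 - phi_11 rho(1)] = [0.0463 - (-0.3432)(-0.3432)] / [1 - (-0.3432)(-0.3432)]
         = -0.07148624 / 0.88221376 = -0.081.
Therefore phi_{22} = -0.0810.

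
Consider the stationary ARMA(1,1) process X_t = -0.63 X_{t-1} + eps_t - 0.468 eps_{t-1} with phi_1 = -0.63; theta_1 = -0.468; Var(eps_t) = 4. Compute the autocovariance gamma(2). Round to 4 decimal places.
\gamma(2) = 5.9406

Multiply the model equation by X_{t-k} and take expectations. With theta_0 = psi_0 = 1 and psi_j the MA(infinity) weights, this gives
  gamma(k) - sum_i phi_i gamma(k-i) = c_k,
  c_k = sigma^2 * sum_{j=k..q} theta_j psi_{j-k}   (c_k = 0 for k > q),
using gamma(-m) = gamma(m).
psi-weights needed (psi_j = theta_j + sum_i phi_i psi_{j-i}):
  psi_1 = theta_1 + phi_1 = -0.468 + (-0.63) = -1.098
Right-hand sides:
  c_0 = sigma^2 (1 + theta_1 psi_1) = 4 * (1 + (-0.468)(-1.098)) = 4 * 1.513864 = 6.055456
  c_1 = sigma^2 theta_1 = 4 * (-0.468) = -1.872
  c_2 = 0
Equations for k = 0 and k = 1 (AR order 1):
  gamma(0) = phi_1 gamma(1) + c_0
  gamma(1) = phi_1 gamma(0) + c_1
Substituting the second into the first: gamma(0) (1 - phi_1^2) = c_0 + phi_1 c_1, so
  gamma(0) = (c_0 + phi_1 c_1) / (1 - phi_1^2) = (6.055456 + (-0.63)(-1.872)) / (1 - (-0.63)^2) = 7.234816 / 0.6031 = 11.996047.
  gamma(1) = phi_1 gamma(0) + c_1 = (-0.63)(11.996047) + (-1.872) = -9.42951.
For k = 2 (> q): gamma(2) = phi_1 gamma(1) = (-0.63)(-9.42951) = 5.940591.
Therefore gamma(2) = 5.9406 (to 4 decimal places).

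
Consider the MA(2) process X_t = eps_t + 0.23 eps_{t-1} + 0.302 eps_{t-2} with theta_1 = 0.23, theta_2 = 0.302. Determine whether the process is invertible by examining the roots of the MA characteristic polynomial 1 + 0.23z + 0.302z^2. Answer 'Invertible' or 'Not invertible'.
\text{Invertible}

The MA(q) characteristic polynomial is P(z) = 1 + 0.23z + 0.302z^2.
Invertibility requires all roots to lie outside the unit circle, i.e. |z| > 1 for every root.
Set 1 + (0.23) z + (0.302) z^2 = 0, i.e. a z^2 + b z + c = 0 with a = 0.302, b = 0.23, c = 1.
Discriminant D = b^2 - 4ac = (0.23)^2 - 4*(0.302)*1 = 0.0529 - (1.208) = -1.1551.
D < 0, so the roots are the complex-conjugate pair z = (-b +/- i sqrt(-D)) / (2a) = -0.3808 +/- 1.7794i.
For a conjugate pair |z|^2 = z * conj(z) = (product of roots) = c/a = 1/(0.302) = 3.311258, so |z| = sqrt(3.311258) = 1.8197 for both roots.
Moduli of all roots: 1.8197, 1.8197.
All moduli strictly greater than 1? Yes.
Verdict: Invertible.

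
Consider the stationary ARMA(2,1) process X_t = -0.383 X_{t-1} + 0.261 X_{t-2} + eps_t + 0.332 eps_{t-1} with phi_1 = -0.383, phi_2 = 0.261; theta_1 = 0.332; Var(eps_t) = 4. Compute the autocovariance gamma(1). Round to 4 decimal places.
\gamma(1) = -0.5331

Multiply the model equation by X_{t-k} and take expectations. With theta_0 = psi_0 = 1 and psi_j the MA(infinity) weights, this gives
  gamma(k) - sum_i phi_i gamma(k-i) = c_k,
  c_k = sigma^2 * sum_{j=k..q} theta_j psi_{j-k}   (c_k = 0 for k > q),
using gamma(-m) = gamma(m).
psi-weights needed (psi_j = theta_j + sum_i phi_i psi_{j-i}):
  psi_1 = theta_1 + phi_1 = 0.332 + (-0.383) = -0.051
Right-hand sides:
  c_0 = sigma^2 (1 + theta_1 psi_1) = 4 * (1 + (0.332)(-0.051)) = 4 * 0.983068 = 3.932272
  c_1 = sigma^2 theta_1 = 4 * (0.332) = 1.328
  c_2 = 0
Equations for k = 0, 1, 2 (AR order 2, c_2 = 0):
  (E0) gamma(0) = phi_1 gamma(1) + phi_2 gamma(2) + c_0
  (E1) gamma(1) = phi_1 gamma(0) + phi_2 gamma(1) + c_1
  (E2) gamma(2) = phi_1 gamma(1) + phi_2 gamma(0)
From (E1): gamma(1) = A gamma(0) + B with
  A = phi_1 / (1 - phi_2) = -0.383 / 0.739 = -0.518268,   B = c_1 / (1 - phi_2) = 1.328 / 0.739 = 1.797023.
Insert (E2) into (E0): gamma(0) (1 - phi_2^2) = phi_1 (1 + phi_2) gamma(1) + c_0.
  phi_1 (1 + phi_2) = (-0.383)(1.261) = -0.482963,   1 - phi_2^2 = 0.931879.
Replace gamma(1) by A gamma(0) + B and collect gamma(0):
  gamma(0) [0.931879 - (-0.482963)(-0.518268)] = (-0.482963)(1.797023) + 3.932272
  gamma(0) * 0.681575 = 3.064376
  gamma(0) = 3.064376 / 0.681575 = 4.496024.
  gamma(1) = A gamma(0) + B = (-0.518268)(4.496024) + (1.797023) = -0.533122.
Therefore gamma(1) = -0.5331 (to 4 decimal places).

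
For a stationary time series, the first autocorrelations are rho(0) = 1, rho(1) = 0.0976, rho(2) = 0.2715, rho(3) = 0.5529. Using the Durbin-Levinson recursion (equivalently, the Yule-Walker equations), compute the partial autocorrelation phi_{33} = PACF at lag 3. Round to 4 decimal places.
\phi_{33} = 0.5510

The PACF at lag k is phi_{kk}, the last component of the solution
to the Yule-Walker system G_k phi = r_k where
  (G_k)_{ij} = rho(|i - j|), (r_k)_i = rho(i), i,j = 1..k.
Equivalently, Durbin-Levinson gives phi_{kk} iteratively:
  phi_{11} = rho(1)
  phi_{kk} = [rho(k) - sum_{j=1..k-1} phi_{k-1,j} rho(k-j)]
            / [1 - sum_{j=1..k-1} phi_{k-1,j} rho(j)],
  phi_{k,j} = phi_{k-1,j} - phi_{kk} phi_{k-1,k-j},  j = 1..k-1.
Step k = 1:
  phi_11 = rho(1) = 0.0976.
Step k = 2:
  phi_22 = [rho(2) - phi_11 rho(1)] / [1 - phi_11 rho(1)] = [0.2715 - (0.0976)(0.0976)] / [1 - (0.0976)(0.0976)]
         = 0.26197424 / 0.99047424 = 0.264494.
  Update: phi_21 = phi_11 - phi_22 phi_11 = 0.0976 - (0.264494)(0.0976) = 0.071785.
Step k = 3:
  phi_33 = [rho(3) - phi_21 rho(2) - phi_22 rho(1)] / [1 - phi_21 rho(1) - phi_22 rho(2)]
    numerator   = 0.5529 - (0.071785)(0.2715) - (0.264494)(0.0976) = 0.50759567
    denominator = 1 - (0.071785)(0.0976) - (0.264494)(0.2715) = 0.92118369
  phi_33 = 0.50759567 / 0.92118369 = 0.551.
Therefore phi_{33} = 0.5510.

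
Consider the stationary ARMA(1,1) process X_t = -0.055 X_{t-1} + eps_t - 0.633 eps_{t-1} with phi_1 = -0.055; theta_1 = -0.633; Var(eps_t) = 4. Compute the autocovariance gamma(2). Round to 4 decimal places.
\gamma(2) = 0.1571

Multiply the model equation by X_{t-k} and take expectations. With theta_0 = psi_0 = 1 and psi_j the MA(infinity) weights, this gives
  gamma(k) - sum_i phi_i gamma(k-i) = c_k,
  c_k = sigma^2 * sum_{j=k..q} theta_j psi_{j-k}   (c_k = 0 for k > q),
using gamma(-m) = gamma(m).
psi-weights needed (psi_j = theta_j + sum_i phi_i psi_{j-i}):
  psi_1 = theta_1 + phi_1 = -0.633 + (-0.055) = -0.688
Right-hand sides:
  c_0 = sigma^2 (1 + theta_1 psi_1) = 4 * (1 + (-0.633)(-0.688)) = 4 * 1.435504 = 5.742016
  c_1 = sigma^2 theta_1 = 4 * (-0.633) = -2.532
  c_2 = 0
Equations for k = 0 and k = 1 (AR order 1):
  gamma(0) = phi_1 gamma(1) + c_0
  gamma(1) = phi_1 gamma(0) + c_1
Substituting the second into the first: gamma(0) (1 - phi_1^2) = c_0 + phi_1 c_1, so
  gamma(0) = (c_0 + phi_1 c_1) / (1 - phi_1^2) = (5.742016 + (-0.055)(-2.532)) / (1 - (-0.055)^2) = 5.881276 / 0.996975 = 5.899121.
  gamma(1) = phi_1 gamma(0) + c_1 = (-0.055)(5.899121) + (-2.532) = -2.856452.
For k = 2 (> q): gamma(2) = phi_1 gamma(1) = (-0.055)(-2.856452) = 0.157105.
Therefore gamma(2) = 0.1571 (to 4 decimal places).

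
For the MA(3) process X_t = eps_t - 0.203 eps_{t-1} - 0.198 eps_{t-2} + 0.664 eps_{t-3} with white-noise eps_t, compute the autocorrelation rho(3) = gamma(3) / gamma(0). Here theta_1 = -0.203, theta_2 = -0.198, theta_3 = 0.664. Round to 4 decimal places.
\rho(3) = 0.4365

For an MA(q) process with theta_0 = 1, the autocovariance is
  gamma(k) = sigma^2 * sum_{i=0..q-k} theta_i * theta_{i+k},
and rho(k) = gamma(k) / gamma(0). Sigma^2 cancels.
  numerator   = (1)*(0.664) = 0.664.
  denominator = (1)^2 + (-0.203)^2 + (-0.198)^2 + (0.664)^2 = 1.521309.
  rho(3) = 0.664 / 1.521309 = 0.4365.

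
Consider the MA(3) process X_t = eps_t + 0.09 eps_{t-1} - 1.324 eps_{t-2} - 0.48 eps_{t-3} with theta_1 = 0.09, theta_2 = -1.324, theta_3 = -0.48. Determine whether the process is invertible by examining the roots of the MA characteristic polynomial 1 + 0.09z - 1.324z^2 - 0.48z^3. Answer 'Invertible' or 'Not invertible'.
\text{Not invertible}

The MA(q) characteristic polynomial is P(z) = 1 + 0.09z - 1.324z^2 - 0.48z^3.
Invertibility requires all roots to lie outside the unit circle, i.e. |z| > 1 for every root.
Degree 3: look for a simple real root z0 first, then factor out (1 - z/z0) and solve the remaining quadratic.
Testing z0 = -2.5: P(-2.5) = 1 + (0.09)(-2.5) + (-1.324)(-2.5)^2 + (-0.48)(-2.5)^3
  = 1 + (-0.225) + (-8.275) + (7.5) = 0.  So z_0 = -2.5 is a root, |z_0| = 2.5.
Divide out the factor (1 + 0.4 z) = (1 - z/z0) (since 1/z0 = -0.4):
  P(z) = (1 + 0.4 z)(1 + (-0.31) z + (-1.2) z^2)
  [check: z-coef -0.31 - (-0.4) = 0.09; z^2-coef -1.2 - (-0.4)(-0.31) = -1.324; z^3-coef -(-0.4)(-1.2) = -0.48.]
Remaining roots from the quadratic factor 1 + (-0.31) z + (-1.2) z^2:
  Set 1 + (-0.31) z + (-1.2) z^2 = 0, i.e. a z^2 + b z + c = 0 with a = -1.2, b = -0.31, c = 1.
  Discriminant D = b^2 - 4ac = (-0.31)^2 - 4*(-1.2)*1 = 0.0961 - (-4.8) = 4.8961.
  D >= 0, so the roots are real: z = (-b +/- sqrt(D)) / (2a) = (0.31 +/- 2.212713) / (-2.4).
    z_1 = (0.31 + 2.212713) / (-2.4) = -1.0511,   |z_1| = 1.0511.
    z_2 = (0.31 - 2.212713) / (-2.4) = 0.7928,   |z_2| = 0.7928.
Moduli of all roots: 2.5000, 1.0511, 0.7928.
All moduli strictly greater than 1? No.
Verdict: Not invertible.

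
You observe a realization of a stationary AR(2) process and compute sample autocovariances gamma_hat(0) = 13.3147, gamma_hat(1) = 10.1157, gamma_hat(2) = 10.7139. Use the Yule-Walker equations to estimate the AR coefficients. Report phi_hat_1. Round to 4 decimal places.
\hat\phi_{1} = 0.3510

The Yule-Walker equations for an AR(p) process read, in matrix form,
  Gamma_p phi = r_p,   with   (Gamma_p)_{ij} = gamma(|i - j|),
                       (r_p)_i = gamma(i),   i,j = 1..p.
Substitute the sample gammas (Toeplitz matrix and right-hand side of size 2):
  Gamma_p = [[13.3147, 10.1157], [10.1157, 13.3147]]
  r_p     = [10.1157, 10.7139]
Written out:
  13.3147 phi_1 + 10.1157 phi_2 = 10.1157
  10.1157 phi_1 + 13.3147 phi_2 = 10.7139
Solve by Cramer's rule:
  det = gamma(0)^2 - gamma(1)^2 = (13.3147)^2 - (10.1157)^2 = 177.28123609 - 102.32738649 = 74.9538496
  phi_hat_1 = [gamma(1) gamma(0) - gamma(1) gamma(2)] / det = [(10.1157)(13.3147) - (10.1157)(10.7139)] / 74.9538496 = 26.30891256 / 74.9538496 = 0.351
  phi_hat_2 = [gamma(0) gamma(2) - gamma(1)^2] / det = [(13.3147)(10.7139) - (10.1157)^2] / 74.9538496 = 40.32497784 / 74.9538496 = 0.538
So phi_hat = [0.3510, 0.5380].
Therefore phi_hat_1 = 0.3510.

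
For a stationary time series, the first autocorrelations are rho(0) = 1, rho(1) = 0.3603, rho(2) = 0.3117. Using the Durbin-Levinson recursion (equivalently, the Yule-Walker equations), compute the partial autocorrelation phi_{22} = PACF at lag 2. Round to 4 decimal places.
\phi_{22} = 0.2090

The PACF at lag k is phi_{kk}, the last component of the solution
to the Yule-Walker system G_k phi = r_k where
  (G_k)_{ij} = rho(|i - j|), (r_k)_i = rho(i), i,j = 1..k.
Equivalently, Durbin-Levinson gives phi_{kk} iteratively:
  phi_{11} = rho(1)
  phi_{kk} = [rho(k) - sum_{j=1..k-1} phi_{k-1,j} rho(k-j)]
            / [1 - sum_{j=1..k-1} phi_{k-1,j} rho(j)],
  phi_{k,j} = phi_{k-1,j} - phi_{kk} phi_{k-1,k-j},  j = 1..k-1.
Step k = 1:
  phi_11 = rho(1) = 0.3603.
Step k = 2:
  phi_22 = [rho(2) - phi_11 rho(1)] / [1 - phi_11 rho(1)] = [0.3117 - (0.3603)(0.3603)] / [1 - (0.3603)(0.3603)]
         = 0.18188391 / 0.87018391 = 0.209.
Therefore phi_{22} = 0.2090.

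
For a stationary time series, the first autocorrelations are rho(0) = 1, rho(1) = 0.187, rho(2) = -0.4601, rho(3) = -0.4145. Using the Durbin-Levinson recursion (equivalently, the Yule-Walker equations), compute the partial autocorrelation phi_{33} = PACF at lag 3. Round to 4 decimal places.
\phi_{33} = -0.2649

The PACF at lag k is phi_{kk}, the last component of the solution
to the Yule-Walker system G_k phi = r_k where
  (G_k)_{ij} = rho(|i - j|), (r_k)_i = rho(i), i,j = 1..k.
Equivalently, Durbin-Levinson gives phi_{kk} iteratively:
  phi_{11} = rho(1)
  phi_{kk} = [rho(k) - sum_{j=1..k-1} phi_{k-1,j} rho(k-j)]
            / [1 - sum_{j=1..k-1} phi_{k-1,j} rho(j)],
  phi_{k,j} = phi_{k-1,j} - phi_{kk} phi_{k-1,k-j},  j = 1..k-1.
Step k = 1:
  phi_11 = rho(1) = 0.187.
Step k = 2:
  phi_22 = [rho(2) - phi_11 rho(1)] / [1 - phi_11 rho(1)] = [-0.4601 - (0.187)(0.187)] / [1 - (0.187)(0.187)]
         = -0.495069 / 0.965031 = -0.513008.
  Update: phi_21 = phi_11 - phi_22 phi_11 = 0.187 - (-0.513008)(0.187) = 0.282933.
Step k = 3:
  phi_33 = [rho(3) - phi_21 rho(2) - phi_22 rho(1)] / [1 - phi_21 rho(1) - phi_22 rho(2)]
    numerator   = -0.4145 - (0.282933)(-0.4601) - (-0.513008)(0.187) = -0.18839016
    denominator = 1 - (0.282933)(0.187) - (-0.513008)(-0.4601) = 0.71105645
  phi_33 = -0.18839016 / 0.71105645 = -0.2649.
Therefore phi_{33} = -0.2649.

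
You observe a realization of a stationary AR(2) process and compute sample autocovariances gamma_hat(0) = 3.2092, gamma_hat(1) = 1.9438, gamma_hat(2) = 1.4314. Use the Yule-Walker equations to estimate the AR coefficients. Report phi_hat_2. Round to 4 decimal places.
\hat\phi_{2} = 0.1250

The Yule-Walker equations for an AR(p) process read, in matrix form,
  Gamma_p phi = r_p,   with   (Gamma_p)_{ij} = gamma(|i - j|),
                       (r_p)_i = gamma(i),   i,j = 1..p.
Substitute the sample gammas (Toeplitz matrix and right-hand side of size 2):
  Gamma_p = [[3.2092, 1.9438], [1.9438, 3.2092]]
  r_p     = [1.9438, 1.4314]
Written out:
  3.2092 phi_1 + 1.9438 phi_2 = 1.9438
  1.9438 phi_1 + 3.2092 phi_2 = 1.4314
Solve by Cramer's rule:
  det = gamma(0)^2 - gamma(1)^2 = (3.2092)^2 - (1.9438)^2 = 10.29896464 - 3.77835844 = 6.5206062
  phi_hat_1 = [gamma(1) gamma(0) - gamma(1) gamma(2)] / det = [(1.9438)(3.2092) - (1.9438)(1.4314)] / 6.5206062 = 3.45568764 / 6.5206062 = 0.53
  phi_hat_2 = [gamma(0) gamma(2) - gamma(1)^2] / det = [(3.2092)(1.4314) - (1.9438)^2] / 6.5206062 = 0.81529044 / 6.5206062 = 0.125
So phi_hat = [0.5300, 0.1250].
Therefore phi_hat_2 = 0.1250.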